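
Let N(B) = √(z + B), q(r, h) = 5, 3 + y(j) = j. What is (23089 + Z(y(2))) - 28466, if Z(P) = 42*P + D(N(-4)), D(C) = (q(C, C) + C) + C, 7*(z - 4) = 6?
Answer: -5414 + 2*√42/7 ≈ -5412.1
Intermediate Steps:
z = 34/7 (z = 4 + (⅐)*6 = 4 + 6/7 = 34/7 ≈ 4.8571)
y(j) = -3 + j
N(B) = √(34/7 + B)
D(C) = 5 + 2*C (D(C) = (5 + C) + C = 5 + 2*C)
Z(P) = 5 + 42*P + 2*√42/7 (Z(P) = 42*P + (5 + 2*(√(238 + 49*(-4))/7)) = 42*P + (5 + 2*(√(238 - 196)/7)) = 42*P + (5 + 2*(√42/7)) = 42*P + (5 + 2*√42/7) = 5 + 42*P + 2*√42/7)
(23089 + Z(y(2))) - 28466 = (23089 + (5 + 42*(-3 + 2) + 2*√42/7)) - 28466 = (23089 + (5 + 42*(-1) + 2*√42/7)) - 28466 = (23089 + (5 - 42 + 2*√42/7)) - 28466 = (23089 + (-37 + 2*√42/7)) - 28466 = (23052 + 2*√42/7) - 28466 = -5414 + 2*√42/7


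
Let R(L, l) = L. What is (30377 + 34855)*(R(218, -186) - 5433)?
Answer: -340184880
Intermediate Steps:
(30377 + 34855)*(R(218, -186) - 5433) = (30377 + 34855)*(218 - 5433) = 65232*(-5215) = -340184880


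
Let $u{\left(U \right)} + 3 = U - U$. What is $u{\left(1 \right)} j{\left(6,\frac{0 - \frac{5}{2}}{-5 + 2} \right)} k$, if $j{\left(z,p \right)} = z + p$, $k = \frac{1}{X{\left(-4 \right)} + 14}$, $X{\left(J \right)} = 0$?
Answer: $- \frac{41}{28} \approx -1.4643$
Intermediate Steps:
$k = \frac{1}{14}$ ($k = \frac{1}{0 + 14} = \frac{1}{14} \approx 0.071429$)
$j{\left(z,p \right)} = p + z$
$u{\left(U \right)} = -3$ ($u{\left(U \right)} = -3 + \left(U - U\right) = -3 + 0 = -3$)
$u{\left(1 \right)} j{\left(6,\frac{0 - \frac{5}{2}}{-5 + 2} \right)} k = - 3 \left(\frac{0 - \frac{5}{2}}{-5 + 2} + 6\right) \frac{1}{14} = - 3 \left(\frac{0 - \frac{5}{2}}{-3} + 6\right) \frac{1}{14} = - 3 \left(\left(0 - \frac{5}{2}\right) \left(- \frac{1}{3}\right) + 6\right) \frac{1}{14} = - 3 \left(\left(- \frac{5}{2}\right) \left(- \frac{1}{3}\right) + 6\right) \frac{1}{14} = - 3 \left(\frac{5}{6} + 6\right) \frac{1}{14} = \left(-3\right) \frac{41}{6} \cdot \frac{1}{14} = \left(- \frac{41}{2}\right) \frac{1}{14} = - \frac{41}{28}$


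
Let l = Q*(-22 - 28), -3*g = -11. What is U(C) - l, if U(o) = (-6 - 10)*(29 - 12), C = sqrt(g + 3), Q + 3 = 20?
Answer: 578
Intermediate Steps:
Q = 17 (Q = -3 + 20 = 17)
g = 11/3 (g = -1/3*(-11) = 11/3 ≈ 3.6667)
l = -850 (l = 17*(-22 - 28) = 17*(-50) = -850)
C = 2*sqrt(15)/3 (C = sqrt(11/3 + 3) = sqrt(20/3) = 2*sqrt(15)/3 ≈ 2.5820)
U(o) = -272 (U(o) = -16*17 = -272)
U(C) - l = -272 - 1*(-850) = -272 + 850 = 578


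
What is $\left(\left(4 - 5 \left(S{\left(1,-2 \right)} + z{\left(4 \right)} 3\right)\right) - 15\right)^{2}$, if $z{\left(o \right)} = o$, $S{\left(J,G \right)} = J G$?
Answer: $3721$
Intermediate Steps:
$S{\left(J,G \right)} = G J$
$\left(\left(4 - 5 \left(S{\left(1,-2 \right)} + z{\left(4 \right)} 3\right)\right) - 15\right)^{2} = \left(\left(4 - 5 \left(\left(-2\right) 1 + 4 \cdot 3\right)\right) - 15\right)^{2} = \left(\left(4 - 5 \left(-2 + 12\right)\right) - 15\right)^{2} = \left(\left(4 - 50\right) - 15\right)^{2} = \left(-46 - 15\right)^{2} = \left(-61\right)^{2} = 3721$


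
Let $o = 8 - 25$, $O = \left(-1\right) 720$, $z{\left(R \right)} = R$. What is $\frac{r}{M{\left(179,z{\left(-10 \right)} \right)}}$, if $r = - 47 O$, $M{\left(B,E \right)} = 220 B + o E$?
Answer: $\frac{3384}{3955} \approx 0.85563$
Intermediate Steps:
$O = -720$
$o = -17$ ($o = 8 - 25 = -17$)
$M{\left(B,E \right)} = - 17 E + 220 B$ ($M{\left(B,E \right)} = 220 B - 17 E = - 17 E + 220 B$)
$r = 33840$ ($r = \left(-47\right) \left(-720\right) = 33840$)
$\frac{r}{M{\left(179,z{\left(-10 \right)} \right)}} = \frac{33840}{\left(-17\right) \left(-10\right) + 220 \cdot 179} = \frac{33840}{170 + 39380} = \frac{33840}{39550} = 33840 \cdot \frac{1}{39550} = \frac{3384}{3955}$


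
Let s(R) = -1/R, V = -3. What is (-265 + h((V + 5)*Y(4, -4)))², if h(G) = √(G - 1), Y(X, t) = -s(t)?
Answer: (530 - I*√6)²/4 ≈ 70224.0 - 649.12*I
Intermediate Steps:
Y(X, t) = 1/t (Y(X, t) = -(-1)/t = 1/t)
h(G) = √(-1 + G)
(-265 + h((V + 5)*Y(4, -4)))² = (-265 + √(-1 + (-3 + 5)/(-4)))² = (-265 + √(-1 + 2*(-¼)))² = (-265 + √(-1 - ½))² = (-265 + √(-3/2))² = (-265 + I*√6/2)²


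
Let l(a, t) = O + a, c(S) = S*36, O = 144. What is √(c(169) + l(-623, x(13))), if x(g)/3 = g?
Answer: √5605 ≈ 74.867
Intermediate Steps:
x(g) = 3*g
c(S) = 36*S
l(a, t) = 144 + a
√(c(169) + l(-623, x(13))) = √(36*169 + (144 - 623)) = √(6084 - 479) = √5605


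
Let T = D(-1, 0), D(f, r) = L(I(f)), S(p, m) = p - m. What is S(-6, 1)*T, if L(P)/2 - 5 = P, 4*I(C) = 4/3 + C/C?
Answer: -469/6 ≈ -78.167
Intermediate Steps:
I(C) = 7/12 (I(C) = (4/3 + C/C)/4 = (4*(1/3) + 1)/4 = (4/3 + 1)/4 = (1/4)*(7/3) = 7/12)
L(P) = 10 + 2*P
D(f, r) = 67/6 (D(f, r) = 10 + 2*(7/12) = 10 + 7/6 = 67/6)
T = 67/6 ≈ 11.167
S(-6, 1)*T = (-6 - 1*1)*(67/6) = (-6 - 1)*(67/6) = -7*67/6 = -469/6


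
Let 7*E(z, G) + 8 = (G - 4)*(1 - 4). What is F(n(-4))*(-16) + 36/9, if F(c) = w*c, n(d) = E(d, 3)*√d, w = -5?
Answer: 4 - 800*I/7 ≈ 4.0 - 114.29*I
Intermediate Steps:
E(z, G) = 4/7 - 3*G/7 (E(z, G) = -8/7 + ((G - 4)*(1 - 4))/7 = -8/7 + ((-4 + G)*(-3))/7 = -8/7 + (12 - 3*G)/7 = -8/7 + (12/7 - 3*G/7) = 4/7 - 3*G/7)
n(d) = -5*√d/7 (n(d) = (4/7 - 3/7*3)*√d = (4/7 - 9/7)*√d = -5*√d/7)
F(c) = -5*c
F(n(-4))*(-16) + 36/9 = -(-25)*√(-4)/7*(-16) + 36/9 = -(-25)*2*I/7*(-16) + 36*(⅑) = -(-50)*I/7*(-16) + 4 = (50*I/7)*(-16) + 4 = -800*I/7 + 4 = 4 - 800*I/7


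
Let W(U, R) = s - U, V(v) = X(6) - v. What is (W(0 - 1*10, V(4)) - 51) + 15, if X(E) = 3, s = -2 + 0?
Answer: -28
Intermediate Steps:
s = -2
V(v) = 3 - v
W(U, R) = -2 - U
(W(0 - 1*10, V(4)) - 51) + 15 = ((-2 - (0 - 1*10)) - 51) + 15 = ((-2 - (0 - 10)) - 51) + 15 = ((-2 - 1*(-10)) - 51) + 15 = ((-2 + 10) - 51) + 15 = (8 - 51) + 15 = -43 + 15 = -28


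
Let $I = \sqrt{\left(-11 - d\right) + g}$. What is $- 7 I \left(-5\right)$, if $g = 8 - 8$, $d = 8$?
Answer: $35 i \sqrt{19} \approx 152.56 i$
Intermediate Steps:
$g = 0$
$I = i \sqrt{19}$ ($I = \sqrt{\left(-11 - 8\right) + 0} = \sqrt{-19 + 0} = \sqrt{-19} = i \sqrt{19} \approx 4.3589 i$)
$- 7 I \left(-5\right) = - 7 i \sqrt{19} \left(-5\right) = 35 i \sqrt{19}$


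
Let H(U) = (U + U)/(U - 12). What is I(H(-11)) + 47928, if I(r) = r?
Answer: 1102366/23 ≈ 47929.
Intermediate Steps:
H(U) = 2*U/(-12 + U) (H(U) = (2*U)/(-12 + U) = 2*U/(-12 + U))
I(H(-11)) + 47928 = 2*(-11)/(-12 - 11) + 47928 = 2*(-11)/(-23) + 47928 = 2*(-11)*(-1/23) + 47928 = 22/23 + 47928 = 1102366/23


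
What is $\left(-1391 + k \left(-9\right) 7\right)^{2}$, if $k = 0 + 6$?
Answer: $3129361$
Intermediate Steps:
$k = 6$
$\left(-1391 + k \left(-9\right) 7\right)^{2} = \left(-1391 + 6 \left(-9\right) 7\right)^{2} = \left(-1391 - 378\right)^{2} = \left(-1769\right)^{2} = 3129361$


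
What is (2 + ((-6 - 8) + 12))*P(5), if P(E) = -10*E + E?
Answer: 0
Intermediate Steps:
P(E) = -9*E
(2 + ((-6 - 8) + 12))*P(5) = (2 + ((-6 - 8) + 12))*(-9*5) = (2 + (-14 + 12))*(-45) = (2 - 2)*(-45) = 0*(-45) = 0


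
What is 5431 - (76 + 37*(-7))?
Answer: 5614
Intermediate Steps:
5431 - (76 + 37*(-7)) = 5431 - (76 - 259) = 5431 - 1*(-183) = 5431 + 183 = 5614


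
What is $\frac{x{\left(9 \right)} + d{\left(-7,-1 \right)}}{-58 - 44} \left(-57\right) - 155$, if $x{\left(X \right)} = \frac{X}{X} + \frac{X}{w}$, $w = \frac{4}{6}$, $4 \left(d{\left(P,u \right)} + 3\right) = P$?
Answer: $- \frac{20339}{136} \approx -149.55$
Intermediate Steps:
$d{\left(P,u \right)} = -3 + \frac{P}{4}$
$w = \frac{2}{3}$ ($w = 4 \cdot \frac{1}{6} = \frac{2}{3} \approx 0.66667$)
$x{\left(X \right)} = 1 + \frac{3 X}{2}$ ($x{\left(X \right)} = \frac{X}{X} + \frac{X}{\frac{2}{3}} = 1 + X \frac{3}{2} = 1 + \frac{3 X}{2}$)
$\frac{x{\left(9 \right)} + d{\left(-7,-1 \right)}}{-58 - 44} \left(-57\right) - 155 = \frac{\left(1 + \frac{3}{2} \cdot 9\right) + \left(-3 + \frac{1}{4} \left(-7\right)\right)}{-58 - 44} \left(-57\right) - 155 = \frac{\left(1 + \frac{27}{2}\right) - \frac{19}{4}}{-102} \left(-57\right) - 155 = \left(\frac{29}{2} - \frac{19}{4}\right) \left(- \frac{1}{102}\right) \left(-57\right) - 155 = \frac{39}{4} \left(- \frac{1}{102}\right) \left(-57\right) - 155 = \left(- \frac{13}{136}\right) \left(-57\right) - 155 = \frac{741}{136} - 155 = - \frac{20339}{136}$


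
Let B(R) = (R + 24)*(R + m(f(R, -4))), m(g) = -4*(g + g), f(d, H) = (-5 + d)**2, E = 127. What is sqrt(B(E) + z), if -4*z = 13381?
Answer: I*sqrt(71856161)/2 ≈ 4238.4*I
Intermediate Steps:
z = -13381/4 (z = -1/4*13381 = -13381/4 ≈ -3345.3)
m(g) = -8*g
B(R) = (24 + R)*(R - 8*(-5 + R)**2) (B(R) = (R + 24)*(R - 8*(-5 + R)**2) = (24 + R)*(R - 8*(-5 + R)**2))
sqrt(B(E) + z) = sqrt((-4800 - 111*127**2 - 8*127**3 + 1744*127) - 13381/4) = sqrt((-4800 - 111*16129 - 8*2048383 + 221488) - 13381/4) = sqrt((-4800 - 1790319 - 16387064 + 221488) - 13381/4) = sqrt(-17960695 - 13381/4) = sqrt(-71856161/4) = I*sqrt(71856161)/2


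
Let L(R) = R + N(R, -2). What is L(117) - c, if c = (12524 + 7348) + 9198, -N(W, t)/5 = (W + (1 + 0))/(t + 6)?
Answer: -58201/2 ≈ -29101.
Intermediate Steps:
N(W, t) = -5*(1 + W)/(6 + t) (N(W, t) = -5*(W + (1 + 0))/(t + 6) = -5*(W + 1)/(6 + t) = -5*(1 + W)/(6 + t))
L(R) = -5/4 - R/4 (L(R) = R + 5*(-1 - R)/(6 - 2) = R + 5*(-1 - R)/4 = R + 5*(¼)*(-1 - R) = R + (-5/4 - 5*R/4) = -5/4 - R/4)
c = 29070 (c = 19872 + 9198 = 29070)
L(117) - c = (-5/4 - ¼*117) - 1*29070 = (-5/4 - 117/4) - 29070 = -61/2 - 29070 = -58201/2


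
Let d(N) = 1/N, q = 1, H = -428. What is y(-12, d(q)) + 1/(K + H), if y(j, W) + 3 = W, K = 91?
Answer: -675/337 ≈ -2.0030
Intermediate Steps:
y(j, W) = -3 + W
y(-12, d(q)) + 1/(K + H) = (-3 + 1/1) + 1/(91 - 428) = (-3 + 1) + 1/(-337) = -2 - 1/337 = -675/337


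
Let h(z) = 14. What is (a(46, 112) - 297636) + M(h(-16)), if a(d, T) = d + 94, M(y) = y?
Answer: -297482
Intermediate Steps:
a(d, T) = 94 + d
(a(46, 112) - 297636) + M(h(-16)) = ((94 + 46) - 297636) + 14 = (140 - 297636) + 14 = -297496 + 14 = -297482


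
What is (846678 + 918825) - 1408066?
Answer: 357437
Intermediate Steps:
(846678 + 918825) - 1408066 = 1765503 - 1408066 = 357437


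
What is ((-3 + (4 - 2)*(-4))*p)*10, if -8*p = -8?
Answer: -110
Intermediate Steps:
p = 1 (p = -1/8*(-8) = 1)
((-3 + (4 - 2)*(-4))*p)*10 = ((-3 + (4 - 2)*(-4))*1)*10 = ((-3 + 2*(-4))*1)*10 = ((-3 - 8)*1)*10 = -11*1*10 = -11*10 = -110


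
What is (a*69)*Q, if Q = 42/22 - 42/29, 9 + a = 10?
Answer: 10143/319 ≈ 31.796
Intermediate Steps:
a = 1 (a = -9 + 10 = 1)
Q = 147/319 (Q = 42*(1/22) - 42*1/29 = 21/11 - 42/29 = 147/319 ≈ 0.46081)
(a*69)*Q = (1*69)*(147/319) = 69*(147/319) = 10143/319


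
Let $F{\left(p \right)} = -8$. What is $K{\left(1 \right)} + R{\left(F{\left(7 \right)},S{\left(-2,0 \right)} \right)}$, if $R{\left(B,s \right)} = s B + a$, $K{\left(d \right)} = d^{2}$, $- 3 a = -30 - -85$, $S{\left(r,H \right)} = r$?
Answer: $- \frac{4}{3} \approx -1.3333$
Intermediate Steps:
$a = - \frac{55}{3}$ ($a = - \frac{-30 - -85}{3} = - \frac{-30 + 85}{3} = \left(- \frac{1}{3}\right) 55 = - \frac{55}{3} \approx -18.333$)
$R{\left(B,s \right)} = - \frac{55}{3} + B s$ ($R{\left(B,s \right)} = s B - \frac{55}{3} = B s - \frac{55}{3} = - \frac{55}{3} + B s$)
$K{\left(1 \right)} + R{\left(F{\left(7 \right)},S{\left(-2,0 \right)} \right)} = 1^{2} - \frac{7}{3} = 1 + \left(- \frac{55}{3} + 16\right) = 1 - \frac{7}{3} = - \frac{4}{3}$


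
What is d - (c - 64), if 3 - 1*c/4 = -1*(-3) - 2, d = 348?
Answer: 404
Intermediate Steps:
c = 8 (c = 12 - 4*(-1*(-3) - 2) = 12 - 4*(3 - 2) = 12 - 4*1 = 12 - 4 = 8)
d - (c - 64) = 348 - (8 - 64) = 348 - 1*(-56) = 348 + 56 = 404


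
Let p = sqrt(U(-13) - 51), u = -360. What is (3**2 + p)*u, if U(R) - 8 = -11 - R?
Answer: -3240 - 360*I*sqrt(41) ≈ -3240.0 - 2305.1*I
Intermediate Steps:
U(R) = -3 - R (U(R) = 8 + (-11 - R) = -3 - R)
p = I*sqrt(41) (p = sqrt((-3 - 1*(-13)) - 51) = sqrt((-3 + 13) - 51) = sqrt(10 - 51) = sqrt(-41) = I*sqrt(41) ≈ 6.4031*I)
(3**2 + p)*u = (3**2 + I*sqrt(41))*(-360) = (9 + I*sqrt(41))*(-360) = -3240 - 360*I*sqrt(41)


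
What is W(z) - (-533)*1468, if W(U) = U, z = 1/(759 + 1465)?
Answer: 1740155457/2224 ≈ 7.8244e+5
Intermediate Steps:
z = 1/2224 ≈ 0.00044964
W(z) - (-533)*1468 = 1/2224 - (-533)*1468 = 1/2224 - 1*(-782444) = 1/2224 + 782444 = 1740155457/2224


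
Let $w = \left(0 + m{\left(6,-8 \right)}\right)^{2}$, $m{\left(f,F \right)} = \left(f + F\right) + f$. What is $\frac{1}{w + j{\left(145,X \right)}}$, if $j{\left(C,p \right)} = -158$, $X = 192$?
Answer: $- \frac{1}{142} \approx -0.0070423$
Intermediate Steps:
$m{\left(f,F \right)} = F + 2 f$ ($m{\left(f,F \right)} = \left(F + f\right) + f = F + 2 f$)
$w = 16$ ($w = \left(0 + \left(-8 + 2 \cdot 6\right)\right)^{2} = \left(0 + \left(-8 + 12\right)\right)^{2} = \left(0 + 4\right)^{2} = 4^{2} = 16$)
$\frac{1}{w + j{\left(145,X \right)}} = \frac{1}{16 - 158} = \frac{1}{-142} = - \frac{1}{142}$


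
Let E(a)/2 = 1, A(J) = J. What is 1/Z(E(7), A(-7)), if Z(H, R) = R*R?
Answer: 1/49 ≈ 0.020408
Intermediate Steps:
E(a) = 2 (E(a) = 2*1 = 2)
Z(H, R) = R²
1/Z(E(7), A(-7)) = 1/((-7)²) = 1/49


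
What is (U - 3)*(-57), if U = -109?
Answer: 6384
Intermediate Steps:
(U - 3)*(-57) = (-109 - 3)*(-57) = -112*(-57) = 6384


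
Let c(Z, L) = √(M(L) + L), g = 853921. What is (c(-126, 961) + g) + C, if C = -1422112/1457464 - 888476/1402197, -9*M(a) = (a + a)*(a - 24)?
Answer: 218139221282155355/255456456051 + 31*I*√1865/3 ≈ 8.5392e+5 + 446.25*I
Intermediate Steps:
M(a) = -2*a*(-24 + a)/9 (M(a) = -(a + a)*(a - 24)/9 = -2*a*(-24 + a)/9)
c(Z, L) = √(L + 2*L*(24 - L)/9) (c(Z, L) = √(2*L*(24 - L)/9 + L) = √(L + 2*L*(24 - L)/9))
C = -411125370616/255456456051 (C = -1422112*1/1457464 - 888476*1/1402197 = -177764/182183 - 888476/1402197 = -411125370616/255456456051 ≈ -1.6094)
(c(-126, 961) + g) + C = (√(961*(57 - 2*961))/3 + 853921) - 411125370616/255456456051 = (√(961*(57 - 1922))/3 + 853921) - 411125370616/255456456051 = (√(961*(-1865))/3 + 853921) - 411125370616/255456456051 = (√(-1792265)/3 + 853921) - 411125370616/255456456051 = ((31*I*√1865)/3 + 853921) - 411125370616/255456456051 = (31*I*√1865/3 + 853921) - 411125370616/255456456051 = (853921 + 31*I*√1865/3) - 411125370616/255456456051 = 218139221282155355/255456456051 + 31*I*√1865/3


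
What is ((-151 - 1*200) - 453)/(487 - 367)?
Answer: -67/10 ≈ -6.7000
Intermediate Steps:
((-151 - 1*200) - 453)/(487 - 367) = ((-151 - 200) - 453)/120 = (-351 - 453)*(1/120) = -804*1/120 = -67/10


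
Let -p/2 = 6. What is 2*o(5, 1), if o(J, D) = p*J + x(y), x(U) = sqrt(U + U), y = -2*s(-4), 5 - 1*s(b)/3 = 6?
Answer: -120 + 4*sqrt(3) ≈ -113.07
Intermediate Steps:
p = -12 (p = -2*6 = -12)
s(b) = -3 (s(b) = 15 - 3*6 = 15 - 18 = -3)
y = 6 (y = -2*(-3) = 6)
x(U) = sqrt(2)*sqrt(U) (x(U) = sqrt(2*U) = sqrt(2)*sqrt(U))
o(J, D) = -12*J + 2*sqrt(3) (o(J, D) = -12*J + sqrt(2)*sqrt(6) = -12*J + 2*sqrt(3))
2*o(5, 1) = 2*(-12*5 + 2*sqrt(3)) = 2*(-60 + 2*sqrt(3)) = -120 + 4*sqrt(3)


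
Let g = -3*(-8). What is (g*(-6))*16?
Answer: -2304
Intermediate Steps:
g = 24
(g*(-6))*16 = (24*(-6))*16 = -144*16 = -2304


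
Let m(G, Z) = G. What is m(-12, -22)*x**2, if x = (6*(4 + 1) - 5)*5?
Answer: -187500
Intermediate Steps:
x = 125 (x = (6*5 - 5)*5 = (30 - 5)*5 = 25*5 = 125)
m(-12, -22)*x**2 = -12*125**2 = -12*15625 = -187500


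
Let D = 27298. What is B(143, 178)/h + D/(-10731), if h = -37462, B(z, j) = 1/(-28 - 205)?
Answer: -238274567777/93667100226 ≈ -2.5438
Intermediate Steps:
B(z, j) = -1/233 (B(z, j) = 1/(-233) = -1/233)
B(143, 178)/h + D/(-10731) = -1/233/(-37462) + 27298/(-10731) = -1/233*(-1/37462) + 27298*(-1/10731) = 1/8728646 - 27298/10731 = -238274567777/93667100226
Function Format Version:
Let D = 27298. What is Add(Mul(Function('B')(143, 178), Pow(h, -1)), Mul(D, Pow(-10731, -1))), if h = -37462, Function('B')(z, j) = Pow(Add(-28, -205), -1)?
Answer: Rational(-238274567777, 93667100226) ≈ -2.5438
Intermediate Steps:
Function('B')(z, j) = Rational(-1, 233) (Function('B')(z, j) = Pow(-233, -1) = Rational(-1, 233))
Add(Mul(Function('B')(143, 178), Pow(h, -1)), Mul(D, Pow(-10731, -1))) = Add(Mul(Rational(-1, 233), Pow(-37462, -1)), Mul(27298, Pow(-10731, -1))) = Add(Mul(Rational(-1, 233), Rational(-1, 37462)), Mul(27298, Rational(-1, 10731))) = Add(Rational(1, 8728646), Rational(-27298, 10731)) = Rational(-238274567777, 93667100226)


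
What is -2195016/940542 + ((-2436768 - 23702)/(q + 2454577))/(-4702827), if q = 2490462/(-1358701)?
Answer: -1147560602872796601310958/491718075460282499881317 ≈ -2.3338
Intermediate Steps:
q = -2490462/1358701 (q = 2490462*(-1/1358701) = -2490462/1358701 ≈ -1.8330)
-2195016/940542 + ((-2436768 - 23702)/(q + 2454577))/(-4702827) = -2195016/940542 + ((-2436768 - 23702)/(-2490462/1358701 + 2454577))/(-4702827) = -2195016*1/940542 - 2460470/3335033734015/1358701*(-1/4702827) = -365836/156757 - 2460470*1358701/3335033734015*(-1/4702827) = -365836/156757 - 668608609894/667006746803*(-1/4702827) = -365836/156757 + 668608609894/3136817338047312081 = -1147560602872796601310958/491718075460282499881317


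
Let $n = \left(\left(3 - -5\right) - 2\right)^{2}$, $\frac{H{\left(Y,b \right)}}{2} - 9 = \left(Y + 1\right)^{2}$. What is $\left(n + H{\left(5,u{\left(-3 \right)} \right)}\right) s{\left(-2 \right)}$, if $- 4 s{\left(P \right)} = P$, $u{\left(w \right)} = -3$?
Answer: $63$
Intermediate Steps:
$s{\left(P \right)} = - \frac{P}{4}$
$H{\left(Y,b \right)} = 18 + 2 \left(1 + Y\right)^{2}$ ($H{\left(Y,b \right)} = 18 + 2 \left(Y + 1\right)^{2} = 18 + 2 \left(1 + Y\right)^{2}$)
$n = 36$ ($n = \left(\left(3 + 5\right) - 2\right)^{2} = \left(8 - 2\right)^{2} = 6^{2} = 36$)
$\left(n + H{\left(5,u{\left(-3 \right)} \right)}\right) s{\left(-2 \right)} = \left(36 + \left(18 + 2 \left(1 + 5\right)^{2}\right)\right) \left(\left(- \frac{1}{4}\right) \left(-2\right)\right) = \left(36 + \left(18 + 2 \cdot 6^{2}\right)\right) \frac{1}{2} = \left(36 + \left(18 + 2 \cdot 36\right)\right) \frac{1}{2} = \left(36 + \left(18 + 72\right)\right) \frac{1}{2} = \left(36 + 90\right) \frac{1}{2} = 126 \cdot \frac{1}{2} = 63$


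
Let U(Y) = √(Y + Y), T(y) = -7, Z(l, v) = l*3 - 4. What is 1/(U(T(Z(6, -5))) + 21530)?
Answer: 10765/231770457 - I*√14/463540914 ≈ 4.6447e-5 - 8.0719e-9*I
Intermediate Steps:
Z(l, v) = -4 + 3*l (Z(l, v) = 3*l - 4 = -4 + 3*l)
U(Y) = √2*√Y (U(Y) = √(2*Y) = √2*√Y)
1/(U(T(Z(6, -5))) + 21530) = 1/(√2*√(-7) + 21530) = 1/(√2*(I*√7) + 21530) = 1/(I*√14 + 21530) = 1/(21530 + I*√14)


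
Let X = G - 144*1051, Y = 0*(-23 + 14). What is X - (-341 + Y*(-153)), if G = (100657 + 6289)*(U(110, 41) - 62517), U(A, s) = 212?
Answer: -6663421533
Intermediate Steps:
Y = 0 (Y = 0*(-9) = 0)
G = -6663270530 (G = (100657 + 6289)*(212 - 62517) = 106946*(-62305) = -6663270530)
X = -6663421874 (X = -6663270530 - 144*1051 = -6663270530 - 151344 = -6663421874)
X - (-341 + Y*(-153)) = -6663421874 - (-341 + 0*(-153)) = -6663421874 - (-341 + 0) = -6663421874 - 1*(-341) = -6663421874 + 341 = -6663421533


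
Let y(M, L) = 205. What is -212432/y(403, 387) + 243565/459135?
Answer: -19497007099/18824535 ≈ -1035.7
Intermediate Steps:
-212432/y(403, 387) + 243565/459135 = -212432/205 + 243565/459135 = -212432*1/205 + 243565*(1/459135) = -212432/205 + 48713/91827 = -19497007099/18824535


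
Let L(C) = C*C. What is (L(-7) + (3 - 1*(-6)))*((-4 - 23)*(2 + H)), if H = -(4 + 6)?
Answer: 12528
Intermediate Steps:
H = -10 (H = -1*10 = -10)
L(C) = C²
(L(-7) + (3 - 1*(-6)))*((-4 - 23)*(2 + H)) = ((-7)² + (3 - 1*(-6)))*((-4 - 23)*(2 - 10)) = (49 + (3 + 6))*(-27*(-8)) = (49 + 9)*216 = 58*216 = 12528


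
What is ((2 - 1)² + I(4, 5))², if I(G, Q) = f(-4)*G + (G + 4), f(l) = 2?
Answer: 289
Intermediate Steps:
I(G, Q) = 4 + 3*G (I(G, Q) = 2*G + (G + 4) = 2*G + (4 + G) = 4 + 3*G)
((2 - 1)² + I(4, 5))² = ((2 - 1)² + (4 + 3*4))² = (1² + (4 + 12))² = (1 + 16)² = 17² = 289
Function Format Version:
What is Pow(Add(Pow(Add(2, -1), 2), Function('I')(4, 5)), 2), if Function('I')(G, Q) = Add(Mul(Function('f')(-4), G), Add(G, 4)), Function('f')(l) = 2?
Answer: 289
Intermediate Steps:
Function('I')(G, Q) = Add(4, Mul(3, G)) (Function('I')(G, Q) = Add(Mul(2, G), Add(G, 4)) = Add(Mul(2, G), Add(4, G)) = Add(4, Mul(3, G)))
Pow(Add(Pow(Add(2, -1), 2), Function('I')(4, 5)), 2) = Pow(Add(Pow(Add(2, -1), 2), Add(4, Mul(3, 4))), 2) = Pow(Add(Pow(1, 2), Add(4, 12)), 2) = Pow(Add(1, 16), 2) = Pow(17, 2) = 289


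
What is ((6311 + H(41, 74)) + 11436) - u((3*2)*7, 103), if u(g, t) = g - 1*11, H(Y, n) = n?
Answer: 17790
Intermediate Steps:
u(g, t) = -11 + g (u(g, t) = g - 11 = -11 + g)
((6311 + H(41, 74)) + 11436) - u((3*2)*7, 103) = ((6311 + 74) + 11436) - (-11 + (3*2)*7) = (6385 + 11436) - (-11 + 6*7) = 17821 - (-11 + 42) = 17821 - 1*31 = 17821 - 31 = 17790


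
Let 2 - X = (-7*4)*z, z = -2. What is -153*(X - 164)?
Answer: 33354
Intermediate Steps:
X = -54 (X = 2 - (-7*4)*(-2) = 2 - (-28)*(-2) = 2 - 1*56 = 2 - 56 = -54)
-153*(X - 164) = -153*(-54 - 164) = -153*(-218) = 33354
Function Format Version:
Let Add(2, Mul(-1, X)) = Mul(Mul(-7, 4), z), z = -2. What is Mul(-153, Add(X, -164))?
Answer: 33354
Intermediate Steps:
X = -54 (X = Add(2, Mul(-1, Mul(Mul(-7, 4), -2))) = Add(2, Mul(-1, Mul(-28, -2))) = Add(2, Mul(-1, 56)) = Add(2, -56) = -54)
Mul(-153, Add(X, -164)) = Mul(-153, Add(-54, -164)) = Mul(-153, -218) = 33354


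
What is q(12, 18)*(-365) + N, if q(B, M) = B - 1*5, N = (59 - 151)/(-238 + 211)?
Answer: -68893/27 ≈ -2551.6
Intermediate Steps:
N = 92/27 (N = -92/(-27) = -92*(-1/27) = 92/27 ≈ 3.4074)
q(B, M) = -5 + B (q(B, M) = B - 5 = -5 + B)
q(12, 18)*(-365) + N = (-5 + 12)*(-365) + 92/27 = 7*(-365) + 92/27 = -2555 + 92/27 = -68893/27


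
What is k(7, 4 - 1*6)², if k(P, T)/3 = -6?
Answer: 324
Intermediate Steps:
k(P, T) = -18 (k(P, T) = 3*(-6) = -18)
k(7, 4 - 1*6)² = (-18)² = 324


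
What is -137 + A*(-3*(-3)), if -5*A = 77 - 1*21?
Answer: -1189/5 ≈ -237.80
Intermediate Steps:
A = -56/5 (A = -(77 - 1*21)/5 = -(77 - 21)/5 = -1/5*56 = -56/5 ≈ -11.200)
-137 + A*(-3*(-3)) = -137 - (-168)*(-3)/5 = -137 - 56/5*9 = -137 - 504/5 = -1189/5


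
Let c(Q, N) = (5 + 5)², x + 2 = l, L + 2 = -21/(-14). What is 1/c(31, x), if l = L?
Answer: 1/100 ≈ 0.010000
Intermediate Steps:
L = -½ (L = -2 - 21/(-14) = -2 - 21*(-1/14) = -2 + 3/2 = -½ ≈ -0.50000)
l = -½ ≈ -0.50000
x = -5/2 (x = -2 - ½ = -5/2 ≈ -2.5000)
c(Q, N) = 100 (c(Q, N) = 10² = 100)
1/c(31, x) = 1/100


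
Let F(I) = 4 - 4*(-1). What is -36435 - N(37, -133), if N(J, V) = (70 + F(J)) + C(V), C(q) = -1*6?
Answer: -36507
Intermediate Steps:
C(q) = -6
F(I) = 8 (F(I) = 4 + 4 = 8)
N(J, V) = 72 (N(J, V) = (70 + 8) - 6 = 78 - 6 = 72)
-36435 - N(37, -133) = -36435 - 1*72 = -36435 - 72 = -36507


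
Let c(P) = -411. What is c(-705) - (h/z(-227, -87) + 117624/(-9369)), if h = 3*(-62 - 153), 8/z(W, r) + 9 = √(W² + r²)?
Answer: -28083775/24984 + 645*√59098/8 ≈ 18476.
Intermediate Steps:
z(W, r) = 8/(-9 + √(W² + r²))
h = -645 (h = 3*(-215) = -645)
c(-705) - (h/z(-227, -87) + 117624/(-9369)) = -411 - (-(-5805/8 + 645*√((-227)² + (-87)²)/8) + 117624/(-9369)) = -411 - (-(-5805/8 + 645*√(51529 + 7569)/8) + 117624*(-1/9369)) = -411 - (-(-5805/8 + 645*√59098/8) - 39208/3123) = -411 - (-645*(-9/8 + √59098/8) - 39208/3123) = -411 - ((5805/8 - 645*√59098/8) - 39208/3123) = -411 - (17815351/24984 - 645*√59098/8) = -411 + (-17815351/24984 + 645*√59098/8) = -28083775/24984 + 645*√59098/8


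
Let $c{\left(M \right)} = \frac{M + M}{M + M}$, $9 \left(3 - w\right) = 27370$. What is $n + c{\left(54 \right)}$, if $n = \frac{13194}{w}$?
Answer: $- \frac{91403}{27343} \approx -3.3428$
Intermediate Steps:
$w = - \frac{27343}{9}$ ($w = 3 - \frac{27370}{9} = - \frac{27343}{9} \approx -3038.1$)
$n = - \frac{118746}{27343}$ ($n = \frac{13194}{- \frac{27343}{9}} = 13194 \left(- \frac{9}{27343}\right) = - \frac{118746}{27343} \approx -4.3428$)
$c{\left(M \right)} = 1$ ($c{\left(M \right)} = \frac{2 M}{2 M} = 2 M \frac{1}{2 M} = 1$)
$n + c{\left(54 \right)} = - \frac{118746}{27343} + 1 = - \frac{91403}{27343}$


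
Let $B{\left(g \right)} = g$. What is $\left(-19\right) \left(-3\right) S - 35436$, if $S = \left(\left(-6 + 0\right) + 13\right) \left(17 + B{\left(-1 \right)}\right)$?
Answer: $-29052$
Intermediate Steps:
$S = 112$ ($S = \left(\left(-6 + 0\right) + 13\right) \left(17 - 1\right) = \left(-6 + 13\right) 16 = 7 \cdot 16 = 112$)
$\left(-19\right) \left(-3\right) S - 35436 = \left(-19\right) \left(-3\right) 112 - 35436 = 57 \cdot 112 - 35436 = 6384 - 35436 = -29052$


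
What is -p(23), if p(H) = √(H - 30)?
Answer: -I*√7 ≈ -2.6458*I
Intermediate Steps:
p(H) = √(-30 + H)
-p(23) = -√(-30 + 23) = -√(-7) = -I*√7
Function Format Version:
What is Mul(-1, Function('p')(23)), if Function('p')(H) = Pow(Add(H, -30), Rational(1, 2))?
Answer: Mul(-1, I, Pow(7, Rational(1, 2))) ≈ Mul(-2.6458, I)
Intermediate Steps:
Function('p')(H) = Pow(Add(-30, H), Rational(1, 2))
Mul(-1, Function('p')(23)) = Mul(-1, Pow(Add(-30, 23), Rational(1, 2))) = Mul(-1, Pow(-7, Rational(1, 2))) = Mul(-1, Mul(I, Pow(7, Rational(1, 2)))) = Mul(-1, I, Pow(7, Rational(1, 2)))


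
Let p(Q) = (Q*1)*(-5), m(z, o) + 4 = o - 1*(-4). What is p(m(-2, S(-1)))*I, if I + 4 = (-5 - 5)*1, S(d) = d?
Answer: -70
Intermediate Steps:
m(z, o) = o (m(z, o) = -4 + (o - 1*(-4)) = -4 + (o + 4) = -4 + (4 + o) = o)
p(Q) = -5*Q (p(Q) = Q*(-5) = -5*Q)
I = -14 (I = -4 + (-5 - 5)*1 = -4 - 10*1 = -4 - 10 = -14)
p(m(-2, S(-1)))*I = -5*(-1)*(-14) = 5*(-14) = -70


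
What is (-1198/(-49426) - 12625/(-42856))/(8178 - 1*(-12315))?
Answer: 337672369/21704143021704 ≈ 1.5558e-5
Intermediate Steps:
(-1198/(-49426) - 12625/(-42856))/(8178 - 1*(-12315)) = (-1198*(-1/49426) - 12625*(-1/42856))/(8178 + 12315) = (599/24713 + 12625/42856)/20493 = (337672369/1059100328)*(1/20493) = 337672369/21704143021704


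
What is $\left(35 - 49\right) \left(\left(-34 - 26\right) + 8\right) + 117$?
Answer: $845$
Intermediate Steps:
$\left(35 - 49\right) \left(\left(-34 - 26\right) + 8\right) + 117 = \left(35 - 49\right) \left(-60 + 8\right) + 117 = \left(-14\right) \left(-52\right) + 117 = 728 + 117 = 845$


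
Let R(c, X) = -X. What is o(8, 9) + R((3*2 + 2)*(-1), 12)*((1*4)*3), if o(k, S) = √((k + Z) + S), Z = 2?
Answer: -144 + √19 ≈ -139.64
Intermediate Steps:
o(k, S) = √(2 + S + k) (o(k, S) = √((k + 2) + S) = √((2 + k) + S) = √(2 + S + k))
o(8, 9) + R((3*2 + 2)*(-1), 12)*((1*4)*3) = √(2 + 9 + 8) + (-1*12)*((1*4)*3) = √19 - 48*3 = √19 - 12*12 = √19 - 144 = -144 + √19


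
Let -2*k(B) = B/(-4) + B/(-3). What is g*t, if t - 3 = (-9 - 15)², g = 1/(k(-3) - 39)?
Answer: -4632/319 ≈ -14.520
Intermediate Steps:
k(B) = 7*B/24 (k(B) = -(B/(-4) + B/(-3))/2 = -(B*(-¼) + B*(-⅓))/2 = -(-B/4 - B/3)/2 = -(-7)*B/24 = 7*B/24)
g = -8/319 (g = 1/((7/24)*(-3) - 39) = 1/(-7/8 - 39) = 1/(-319/8) = -8/319 ≈ -0.025078)
t = 579 (t = 3 + (-9 - 15)² = 3 + (-24)² = 3 + 576 = 579)
g*t = -8/319*579 = -4632/319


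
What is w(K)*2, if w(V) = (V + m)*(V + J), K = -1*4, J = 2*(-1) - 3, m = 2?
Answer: 36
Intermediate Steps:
J = -5 (J = -2 - 3 = -5)
K = -4
w(V) = (-5 + V)*(2 + V) (w(V) = (V + 2)*(V - 5) = (2 + V)*(-5 + V) = (-5 + V)*(2 + V))
w(K)*2 = (-10 + (-4)² - 3*(-4))*2 = (-10 + 16 + 12)*2 = 18*2 = 36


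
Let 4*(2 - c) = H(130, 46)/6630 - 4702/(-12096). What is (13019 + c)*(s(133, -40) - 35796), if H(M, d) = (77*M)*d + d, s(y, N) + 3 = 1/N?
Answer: -29280457817905481/62899200 ≈ -4.6551e+8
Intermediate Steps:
s(y, N) = -3 + 1/N
H(M, d) = d + 77*M*d (H(M, d) = 77*M*d + d = d + 77*M*d)
c = -413323583/26732160 (c = 2 - ((46*(1 + 77*130))/6630 - 4702/(-12096))/4 = 2 - ((46*(1 + 10010))*(1/6630) - 4702*(-1/12096))/4 = 2 - ((46*10011)*(1/6630) + 2351/6048)/4 = 2 - (460506*(1/6630) + 2351/6048)/4 = 2 - (76751/1105 + 2351/6048)/4 = 2 - 1/4*466787903/6683040 = 2 - 466787903/26732160 = -413323583/26732160 ≈ -15.462)
(13019 + c)*(s(133, -40) - 35796) = (13019 - 413323583/26732160)*((-3 + 1/(-40)) - 35796) = 347612667457*((-3 - 1/40) - 35796)/26732160 = 347612667457*(-121/40 - 35796)/26732160 = (347612667457/26732160)*(-1431961/40) = -29280457817905481/62899200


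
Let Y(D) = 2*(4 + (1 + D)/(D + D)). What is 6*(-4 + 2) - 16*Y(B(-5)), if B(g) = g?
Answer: -764/5 ≈ -152.80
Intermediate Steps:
Y(D) = 8 + (1 + D)/D (Y(D) = 2*(4 + (1 + D)/((2*D))) = 2*(4 + (1 + D)*(1/(2*D))) = 2*(4 + (1 + D)/(2*D)) = 8 + (1 + D)/D)
6*(-4 + 2) - 16*Y(B(-5)) = 6*(-4 + 2) - 16*(9 + 1/(-5)) = 6*(-2) - 16*(9 - ⅕) = -12 - 16*44/5 = -12 - 704/5 = -764/5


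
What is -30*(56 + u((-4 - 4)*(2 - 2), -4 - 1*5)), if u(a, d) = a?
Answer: -1680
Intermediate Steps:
-30*(56 + u((-4 - 4)*(2 - 2), -4 - 1*5)) = -30*(56 + (-4 - 4)*(2 - 2)) = -30*(56 - 8*0) = -30*(56 + 0) = -30*56 = -1680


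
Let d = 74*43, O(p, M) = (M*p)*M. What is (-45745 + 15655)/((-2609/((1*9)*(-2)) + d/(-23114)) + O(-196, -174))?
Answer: 6259502340/1234416130921 ≈ 0.0050708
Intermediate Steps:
O(p, M) = p*M**2
d = 3182
(-45745 + 15655)/((-2609/((1*9)*(-2)) + d/(-23114)) + O(-196, -174)) = (-45745 + 15655)/((-2609/((1*9)*(-2)) + 3182/(-23114)) - 196*(-174)**2) = -30090/((-2609/(9*(-2)) + 3182*(-1/23114)) - 196*30276) = -30090/((-2609/(-18) - 1591/11557) - 5934096) = -30090/((-2609*(-1/18) - 1591/11557) - 5934096) = -30090/((2609/18 - 1591/11557) - 5934096) = -30090/(30123575/208026 - 5934096) = -30090/(-1234416130921/208026) = -30090*(-208026/1234416130921) = 6259502340/1234416130921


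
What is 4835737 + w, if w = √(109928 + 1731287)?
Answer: 4835737 + √1841215 ≈ 4.8371e+6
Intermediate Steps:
w = √1841215 ≈ 1356.9
4835737 + w = 4835737 + √1841215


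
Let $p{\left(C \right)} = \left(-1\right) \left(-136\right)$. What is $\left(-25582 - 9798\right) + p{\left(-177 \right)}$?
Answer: $-35244$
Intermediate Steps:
$p{\left(C \right)} = 136$
$\left(-25582 - 9798\right) + p{\left(-177 \right)} = \left(-25582 - 9798\right) + 136 = -35380 + 136 = -35244$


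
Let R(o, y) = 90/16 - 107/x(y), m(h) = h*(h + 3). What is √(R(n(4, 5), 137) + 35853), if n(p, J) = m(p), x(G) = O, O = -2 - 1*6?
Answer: 4*√2242 ≈ 189.40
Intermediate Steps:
O = -8 (O = -2 - 6 = -8)
x(G) = -8
m(h) = h*(3 + h)
n(p, J) = p*(3 + p)
R(o, y) = 19 (R(o, y) = 90/16 - 107/(-8) = 90*(1/16) - 107*(-⅛) = 45/8 + 107/8 = 19)
√(R(n(4, 5), 137) + 35853) = √(19 + 35853) = √35872 = 4*√2242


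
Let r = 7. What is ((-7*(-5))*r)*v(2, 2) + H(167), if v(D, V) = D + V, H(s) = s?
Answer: 1147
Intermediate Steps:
((-7*(-5))*r)*v(2, 2) + H(167) = (-7*(-5)*7)*(2 + 2) + 167 = (35*7)*4 + 167 = 245*4 + 167 = 980 + 167 = 1147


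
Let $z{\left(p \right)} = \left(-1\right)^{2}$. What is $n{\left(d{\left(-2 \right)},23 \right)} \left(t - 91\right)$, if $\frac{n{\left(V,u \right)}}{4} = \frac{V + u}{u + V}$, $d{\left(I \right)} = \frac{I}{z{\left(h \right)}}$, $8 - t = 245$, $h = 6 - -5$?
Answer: $-1312$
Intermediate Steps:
$h = 11$ ($h = 6 + 5 = 11$)
$z{\left(p \right)} = 1$
$t = -237$ ($t = 8 - 245 = -237$)
$d{\left(I \right)} = I$ ($d{\left(I \right)} = \frac{I}{1} = I 1 = I$)
$n{\left(V,u \right)} = 4$ ($n{\left(V,u \right)} = 4 \frac{V + u}{u + V} = 4 \frac{V + u}{V + u} = 4 \cdot 1 = 4$)
$n{\left(d{\left(-2 \right)},23 \right)} \left(t - 91\right) = 4 \left(-237 - 91\right) = 4 \left(-328\right) = -1312$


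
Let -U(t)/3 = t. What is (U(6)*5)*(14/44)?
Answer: -315/11 ≈ -28.636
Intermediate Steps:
U(t) = -3*t
(U(6)*5)*(14/44) = (-3*6*5)*(14/44) = (-18*5)*(14*(1/44)) = -90*7/22 = -315/11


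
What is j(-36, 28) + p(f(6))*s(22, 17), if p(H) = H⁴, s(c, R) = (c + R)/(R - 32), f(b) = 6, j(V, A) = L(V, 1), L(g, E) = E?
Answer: -16843/5 ≈ -3368.6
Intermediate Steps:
j(V, A) = 1
s(c, R) = (R + c)/(-32 + R)
j(-36, 28) + p(f(6))*s(22, 17) = 1 + 6⁴*((17 + 22)/(-32 + 17)) = 1 + 1296*(39/(-15)) = 1 + 1296*(-1/15*39) = 1 + 1296*(-13/5) = 1 - 16848/5 = -16843/5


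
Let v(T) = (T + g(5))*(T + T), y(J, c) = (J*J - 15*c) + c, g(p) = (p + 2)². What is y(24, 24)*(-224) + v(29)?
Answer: -49236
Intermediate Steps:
g(p) = (2 + p)²
y(J, c) = J² - 14*c (y(J, c) = (J² - 15*c) + c = J² - 14*c)
v(T) = 2*T*(49 + T) (v(T) = (T + (2 + 5)²)*(T + T) = (T + 7²)*(2*T) = (T + 49)*(2*T) = (49 + T)*(2*T) = 2*T*(49 + T))
y(24, 24)*(-224) + v(29) = (24² - 14*24)*(-224) + 2*29*(49 + 29) = (576 - 336)*(-224) + 2*29*78 = 240*(-224) + 4524 = -53760 + 4524 = -49236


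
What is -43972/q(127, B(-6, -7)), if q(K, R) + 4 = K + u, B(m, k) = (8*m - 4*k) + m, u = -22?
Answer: -43972/101 ≈ -435.37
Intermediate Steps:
B(m, k) = -4*k + 9*m (B(m, k) = (-4*k + 8*m) + m = -4*k + 9*m)
q(K, R) = -26 + K (q(K, R) = -4 + (K - 22) = -4 + (-22 + K) = -26 + K)
-43972/q(127, B(-6, -7)) = -43972/(-26 + 127) = -43972/101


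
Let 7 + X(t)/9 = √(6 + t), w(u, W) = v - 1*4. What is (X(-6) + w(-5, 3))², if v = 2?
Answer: 4225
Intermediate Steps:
w(u, W) = -2 (w(u, W) = 2 - 1*4 = 2 - 4 = -2)
X(t) = -63 + 9*√(6 + t)
(X(-6) + w(-5, 3))² = ((-63 + 9*√(6 - 6)) - 2)² = ((-63 + 9*√0) - 2)² = ((-63 + 9*0) - 2)² = ((-63 + 0) - 2)² = (-63 - 2)² = (-65)² = 4225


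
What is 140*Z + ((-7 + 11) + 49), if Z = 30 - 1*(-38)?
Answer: 9573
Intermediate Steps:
Z = 68 (Z = 30 + 38 = 68)
140*Z + ((-7 + 11) + 49) = 140*68 + ((-7 + 11) + 49) = 9520 + (4 + 49) = 9520 + 53 = 9573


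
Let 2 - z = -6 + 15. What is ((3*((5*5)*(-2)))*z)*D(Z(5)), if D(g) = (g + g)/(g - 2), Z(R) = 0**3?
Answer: 0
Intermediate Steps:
Z(R) = 0
D(g) = 2*g/(-2 + g) (D(g) = (2*g)/(-2 + g) = 2*g/(-2 + g))
z = -7 (z = 2 - (-6 + 15) = 2 - 1*9 = 2 - 9 = -7)
((3*((5*5)*(-2)))*z)*D(Z(5)) = ((3*((5*5)*(-2)))*(-7))*(2*0/(-2 + 0)) = ((3*(25*(-2)))*(-7))*(2*0/(-2)) = ((3*(-50))*(-7))*(2*0*(-1/2)) = -150*(-7)*0 = 1050*0 = 0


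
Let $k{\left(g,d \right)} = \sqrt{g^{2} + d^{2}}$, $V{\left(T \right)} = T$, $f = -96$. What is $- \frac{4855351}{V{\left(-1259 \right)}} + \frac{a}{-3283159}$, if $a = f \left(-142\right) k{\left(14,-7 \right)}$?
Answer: $\frac{4855351}{1259} - \frac{95424 \sqrt{5}}{3283159} \approx 3856.4$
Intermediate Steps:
$k{\left(g,d \right)} = \sqrt{d^{2} + g^{2}}$
$a = 95424 \sqrt{5}$ ($a = \left(-96\right) \left(-142\right) \sqrt{\left(-7\right)^{2} + 14^{2}} = 13632 \sqrt{49 + 196} = 13632 \sqrt{245} = 13632 \cdot 7 \sqrt{5} = 95424 \sqrt{5} \approx 2.1337 \cdot 10^{5}$)
$- \frac{4855351}{V{\left(-1259 \right)}} + \frac{a}{-3283159} = - \frac{4855351}{-1259} + \frac{95424 \sqrt{5}}{-3283159} = \left(-4855351\right) \left(- \frac{1}{1259}\right) + 95424 \sqrt{5} \left(- \frac{1}{3283159}\right) = \frac{4855351}{1259} - \frac{95424 \sqrt{5}}{3283159}$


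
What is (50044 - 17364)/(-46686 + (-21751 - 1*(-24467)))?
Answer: -3268/4397 ≈ -0.74323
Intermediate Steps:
(50044 - 17364)/(-46686 + (-21751 - 1*(-24467))) = 32680/(-46686 + (-21751 + 24467)) = 32680/(-46686 + 2716) = 32680/(-43970) = 32680*(-1/43970) = -3268/4397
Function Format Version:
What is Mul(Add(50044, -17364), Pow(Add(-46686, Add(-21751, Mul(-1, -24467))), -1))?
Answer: Rational(-3268, 4397) ≈ -0.74323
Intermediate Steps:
Mul(Add(50044, -17364), Pow(Add(-46686, Add(-21751, Mul(-1, -24467))), -1)) = Mul(32680, Pow(Add(-46686, Add(-21751, 24467)), -1)) = Mul(32680, Pow(Add(-46686, 2716), -1)) = Mul(32680, Pow(-43970, -1)) = Mul(32680, Rational(-1, 43970)) = Rational(-3268, 4397)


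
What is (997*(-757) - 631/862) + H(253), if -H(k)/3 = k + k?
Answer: -651885545/862 ≈ -7.5625e+5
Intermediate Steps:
H(k) = -6*k (H(k) = -3*(k + k) = -6*k)
(997*(-757) - 631/862) + H(253) = (997*(-757) - 631/862) - 6*253 = (-754729 - 631*1/862) - 1518 = (-754729 - 631/862) - 1518 = -650577029/862 - 1518 = -651885545/862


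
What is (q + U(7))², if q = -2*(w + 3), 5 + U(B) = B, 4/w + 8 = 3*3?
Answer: 144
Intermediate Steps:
w = 4 (w = 4/(-8 + 3*3) = 4/(-8 + 9) = 4/1 = 4*1 = 4)
U(B) = -5 + B
q = -14 (q = -2*(4 + 3) = -2*7 = -14)
(q + U(7))² = (-14 + (-5 + 7))² = (-14 + 2)² = (-12)² = 144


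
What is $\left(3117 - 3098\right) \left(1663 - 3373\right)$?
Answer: $-32490$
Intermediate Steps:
$\left(3117 - 3098\right) \left(1663 - 3373\right) = 19 \left(-1710\right) = -32490$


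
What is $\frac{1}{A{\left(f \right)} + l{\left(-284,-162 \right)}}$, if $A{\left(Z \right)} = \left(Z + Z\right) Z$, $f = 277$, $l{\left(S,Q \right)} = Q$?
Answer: $\frac{1}{153296} \approx 6.5233 \cdot 10^{-6}$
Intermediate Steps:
$A{\left(Z \right)} = 2 Z^{2}$ ($A{\left(Z \right)} = 2 Z Z = 2 Z^{2}$)
$\frac{1}{A{\left(f \right)} + l{\left(-284,-162 \right)}} = \frac{1}{2 \cdot 277^{2} - 162} = \frac{1}{2 \cdot 76729 - 162} = \frac{1}{153458 - 162} = \frac{1}{153296}$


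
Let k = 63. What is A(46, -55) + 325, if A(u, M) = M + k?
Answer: 333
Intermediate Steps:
A(u, M) = 63 + M (A(u, M) = M + 63 = 63 + M)
A(46, -55) + 325 = (63 - 55) + 325 = 8 + 325 = 333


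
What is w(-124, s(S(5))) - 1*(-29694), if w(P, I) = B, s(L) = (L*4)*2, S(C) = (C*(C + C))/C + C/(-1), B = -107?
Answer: 29587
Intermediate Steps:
S(C) = C (S(C) = (C*(2*C))/C + C*(-1) = (2*C²)/C - C = 2*C - C = C)
s(L) = 8*L (s(L) = (4*L)*2 = 8*L)
w(P, I) = -107
w(-124, s(S(5))) - 1*(-29694) = -107 - 1*(-29694) = -107 + 29694 = 29587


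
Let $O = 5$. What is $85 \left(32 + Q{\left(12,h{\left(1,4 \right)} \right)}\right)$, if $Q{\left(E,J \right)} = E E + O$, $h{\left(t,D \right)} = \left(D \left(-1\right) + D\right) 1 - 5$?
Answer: $15385$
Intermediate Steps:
$h{\left(t,D \right)} = -5$ ($h{\left(t,D \right)} = \left(- D + D\right) 1 - 5 = 0 \cdot 1 - 5 = 0 - 5 = -5$)
$Q{\left(E,J \right)} = 5 + E^{2}$ ($Q{\left(E,J \right)} = E E + 5 = E^{2} + 5 = 5 + E^{2}$)
$85 \left(32 + Q{\left(12,h{\left(1,4 \right)} \right)}\right) = 85 \left(32 + \left(5 + 12^{2}\right)\right) = 85 \left(32 + \left(5 + 144\right)\right) = 85 \left(32 + 149\right) = 85 \cdot 181 = 15385$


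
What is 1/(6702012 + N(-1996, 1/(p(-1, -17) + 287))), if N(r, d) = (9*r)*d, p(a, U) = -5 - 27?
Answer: 85/569665032 ≈ 1.4921e-7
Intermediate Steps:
p(a, U) = -32
N(r, d) = 9*d*r
1/(6702012 + N(-1996, 1/(p(-1, -17) + 287))) = 1/(6702012 + 9*(-1996)/(-32 + 287)) = 1/(6702012 + 9*(-1996)/255) = 1/(6702012 + 9*(1/255)*(-1996)) = 1/(6702012 - 5988/85) = 1/(569665032/85) = 85/569665032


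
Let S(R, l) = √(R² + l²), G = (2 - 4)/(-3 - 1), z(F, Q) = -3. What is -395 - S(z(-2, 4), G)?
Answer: -395 - √37/2 ≈ -398.04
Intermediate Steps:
G = ½ (G = -2/(-4) = -2*(-¼) = ½ ≈ 0.50000)
-395 - S(z(-2, 4), G) = -395 - √((-3)² + (½)²) = -395 - √(9 + ¼) = -395 - √(37/4) = -395 - √37/2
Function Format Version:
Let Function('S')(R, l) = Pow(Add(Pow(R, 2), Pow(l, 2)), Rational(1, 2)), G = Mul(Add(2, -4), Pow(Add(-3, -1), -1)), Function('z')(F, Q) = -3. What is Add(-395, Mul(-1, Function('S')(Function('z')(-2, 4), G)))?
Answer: Add(-395, Mul(Rational(-1, 2), Pow(37, Rational(1, 2)))) ≈ -398.04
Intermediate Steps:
G = Rational(1, 2) (G = Mul(-2, Pow(-4, -1)) = Mul(-2, Rational(-1, 4)) = Rational(1, 2) ≈ 0.50000)
Add(-395, Mul(-1, Function('S')(Function('z')(-2, 4), G))) = Add(-395, Mul(-1, Pow(Add(Pow(-3, 2), Pow(Rational(1, 2), 2)), Rational(1, 2)))) = Add(-395, Mul(-1, Pow(Add(9, Rational(1, 4)), Rational(1, 2)))) = Add(-395, Mul(-1, Pow(Rational(37, 4), Rational(1, 2)))) = Add(-395, Mul(-1, Mul(Rational(1, 2), Pow(37, Rational(1, 2))))) = Add(-395, Mul(Rational(-1, 2), Pow(37, Rational(1, 2))))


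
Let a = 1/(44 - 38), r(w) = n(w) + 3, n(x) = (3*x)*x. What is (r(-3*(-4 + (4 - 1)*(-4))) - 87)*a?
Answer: 1138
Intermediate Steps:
n(x) = 3*x**2
r(w) = 3 + 3*w**2 (r(w) = 3*w**2 + 3 = 3 + 3*w**2)
a = 1/6 ≈ 0.16667
(r(-3*(-4 + (4 - 1)*(-4))) - 87)*a = ((3 + 3*(-3*(-4 + (4 - 1)*(-4)))**2) - 87)*(1/6) = ((3 + 3*(-3*(-4 + 3*(-4)))**2) - 87)*(1/6) = ((3 + 3*(-3*(-4 - 12))**2) - 87)*(1/6) = ((3 + 3*(-3*(-16))**2) - 87)*(1/6) = ((3 + 3*48**2) - 87)*(1/6) = ((3 + 3*2304) - 87)*(1/6) = ((3 + 6912) - 87)*(1/6) = (6915 - 87)*(1/6) = 6828*(1/6) = 1138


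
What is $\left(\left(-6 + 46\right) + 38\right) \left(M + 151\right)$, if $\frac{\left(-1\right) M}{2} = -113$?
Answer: $29406$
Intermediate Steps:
$M = 226$ ($M = \left(-2\right) \left(-113\right) = 226$)
$\left(\left(-6 + 46\right) + 38\right) \left(M + 151\right) = \left(\left(-6 + 46\right) + 38\right) \left(226 + 151\right) = \left(40 + 38\right) 377 = 78 \cdot 377 = 29406$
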